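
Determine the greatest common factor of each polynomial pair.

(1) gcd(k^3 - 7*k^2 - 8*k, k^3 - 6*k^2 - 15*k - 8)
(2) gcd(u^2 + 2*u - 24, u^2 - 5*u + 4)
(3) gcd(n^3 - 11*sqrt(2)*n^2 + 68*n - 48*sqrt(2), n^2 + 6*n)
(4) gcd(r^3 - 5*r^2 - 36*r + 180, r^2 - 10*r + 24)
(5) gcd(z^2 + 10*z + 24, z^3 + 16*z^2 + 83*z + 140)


(1) = k^2 - 7*k - 8
(2) = gcd((u - 4)*(u + 6), (u - 4)*(u - 1)) = u - 4
(3) = gcd((n - 6*sqrt(2))*(n - 4*sqrt(2))*(n - sqrt(2)), n*(n + 6)) = 1
(4) = gcd((r - 6)*(r - 5)*(r + 6), (r - 6)*(r - 4)) = r - 6
(5) = z + 4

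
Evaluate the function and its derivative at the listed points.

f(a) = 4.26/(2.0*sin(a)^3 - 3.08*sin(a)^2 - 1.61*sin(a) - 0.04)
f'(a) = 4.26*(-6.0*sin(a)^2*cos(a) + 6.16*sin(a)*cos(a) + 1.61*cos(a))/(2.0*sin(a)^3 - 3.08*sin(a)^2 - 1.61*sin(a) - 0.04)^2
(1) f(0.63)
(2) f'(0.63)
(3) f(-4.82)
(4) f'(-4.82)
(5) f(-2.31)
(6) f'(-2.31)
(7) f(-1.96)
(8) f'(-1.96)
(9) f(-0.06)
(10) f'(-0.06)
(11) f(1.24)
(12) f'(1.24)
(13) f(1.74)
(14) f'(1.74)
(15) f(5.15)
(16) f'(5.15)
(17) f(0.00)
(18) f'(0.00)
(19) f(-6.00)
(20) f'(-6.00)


(1) = -2.58
(2) = 4.00
(3) = -1.57
(4) = 0.11
(5) = -3.18
(6) = 9.95
(7) = -1.54
(8) = 1.94
(9) = 94.59
(10) = 2555.79
(11) = -1.62
(12) = 0.42
(13) = -1.58
(14) = -0.18
(15) = -1.64
(16) = -2.38
(17) = -106.50
(18) = 4286.62
(19) = -6.20
(20) = 24.83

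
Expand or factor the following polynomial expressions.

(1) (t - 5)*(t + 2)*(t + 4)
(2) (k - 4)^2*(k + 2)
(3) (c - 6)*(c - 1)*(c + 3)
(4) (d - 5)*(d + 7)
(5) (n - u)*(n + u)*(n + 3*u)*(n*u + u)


(1) = t^3 + t^2 - 22*t - 40
(2) = k^3 - 6*k^2 + 32
(3) = c^3 - 4*c^2 - 15*c + 18
(4) = d^2 + 2*d - 35
(5) = n^4*u + 3*n^3*u^2 + n^3*u - n^2*u^3 + 3*n^2*u^2 - 3*n*u^4 - n*u^3 - 3*u^4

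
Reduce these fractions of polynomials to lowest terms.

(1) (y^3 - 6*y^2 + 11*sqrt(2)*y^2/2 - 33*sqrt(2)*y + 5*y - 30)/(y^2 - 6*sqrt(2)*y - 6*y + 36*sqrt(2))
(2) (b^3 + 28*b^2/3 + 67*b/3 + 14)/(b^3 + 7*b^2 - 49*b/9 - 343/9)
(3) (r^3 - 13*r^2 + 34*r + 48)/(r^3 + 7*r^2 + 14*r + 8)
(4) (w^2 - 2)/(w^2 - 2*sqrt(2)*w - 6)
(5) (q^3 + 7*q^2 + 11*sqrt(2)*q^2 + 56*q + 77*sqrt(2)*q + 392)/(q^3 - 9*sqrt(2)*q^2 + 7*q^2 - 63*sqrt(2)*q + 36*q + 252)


(1) = (2*y^2 + 11*sqrt(2)*y + 10)/(2*y - 12*sqrt(2))
(2) = (3*b^2 + 21*b + 18)/(3*b^2 + 14*b - 49)
(3) = (r^2 - 14*r + 48)/(r^2 + 6*r + 8)
(4) = (w - sqrt(2))/(w - 3*sqrt(2))
(5) = (q^2 + 11*sqrt(2)*q + 56)/(q^2 - 9*sqrt(2)*q + 36)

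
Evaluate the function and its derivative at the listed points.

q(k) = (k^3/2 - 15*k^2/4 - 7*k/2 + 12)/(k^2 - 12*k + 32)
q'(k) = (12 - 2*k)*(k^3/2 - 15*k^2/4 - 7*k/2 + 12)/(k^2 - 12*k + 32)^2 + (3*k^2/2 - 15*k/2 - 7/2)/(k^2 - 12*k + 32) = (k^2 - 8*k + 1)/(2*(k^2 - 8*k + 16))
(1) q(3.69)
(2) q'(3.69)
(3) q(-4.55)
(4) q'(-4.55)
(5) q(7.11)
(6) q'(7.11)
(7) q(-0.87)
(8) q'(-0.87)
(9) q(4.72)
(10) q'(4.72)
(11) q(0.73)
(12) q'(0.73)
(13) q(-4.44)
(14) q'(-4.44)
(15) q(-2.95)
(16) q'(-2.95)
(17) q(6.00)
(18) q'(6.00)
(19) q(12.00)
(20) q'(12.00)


(1) = -20.10
(2) = -77.54
(3) = -0.90
(4) = 0.40
(5) = 8.22
(6) = -0.28
(7) = 0.27
(8) = 0.18
(9) = 15.03
(10) = -13.97
(11) = 0.32
(12) = -0.20
(13) = -0.86
(14) = 0.39
(15) = -0.30
(16) = 0.34
(17) = 9.00
(18) = -1.38
(19) = 9.19
(20) = 0.38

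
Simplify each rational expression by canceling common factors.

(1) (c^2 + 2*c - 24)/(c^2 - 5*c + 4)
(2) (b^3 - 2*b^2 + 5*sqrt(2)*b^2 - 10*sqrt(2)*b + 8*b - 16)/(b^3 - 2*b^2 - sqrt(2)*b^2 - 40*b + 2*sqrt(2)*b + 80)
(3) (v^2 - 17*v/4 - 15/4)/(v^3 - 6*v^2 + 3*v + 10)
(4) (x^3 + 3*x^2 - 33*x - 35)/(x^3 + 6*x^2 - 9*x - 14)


(1) = (c + 6)/(c - 1)
(2) = (b + sqrt(2))/(b - 5*sqrt(2))
(3) = (4*v + 3)/(4*v^2 - 4*v - 8)
(4) = (x - 5)/(x - 2)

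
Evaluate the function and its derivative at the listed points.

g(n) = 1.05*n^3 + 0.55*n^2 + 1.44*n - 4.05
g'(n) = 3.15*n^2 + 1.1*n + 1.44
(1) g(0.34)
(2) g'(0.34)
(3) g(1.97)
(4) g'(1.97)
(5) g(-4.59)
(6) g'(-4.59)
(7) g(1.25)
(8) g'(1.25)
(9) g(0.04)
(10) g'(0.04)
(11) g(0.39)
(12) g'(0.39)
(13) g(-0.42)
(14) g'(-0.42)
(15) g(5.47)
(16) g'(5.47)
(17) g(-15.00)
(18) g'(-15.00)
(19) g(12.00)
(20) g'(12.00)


(1) = -3.46
(2) = 2.18
(3) = 8.95
(4) = 15.83
(5) = -100.61
(6) = 62.76
(7) = 0.66
(8) = 7.74
(9) = -3.99
(10) = 1.49
(11) = -3.34
(12) = 2.35
(13) = -4.64
(14) = 1.53
(15) = 192.13
(16) = 101.71
(17) = -3445.65
(18) = 693.69
(19) = 1906.83
(20) = 468.24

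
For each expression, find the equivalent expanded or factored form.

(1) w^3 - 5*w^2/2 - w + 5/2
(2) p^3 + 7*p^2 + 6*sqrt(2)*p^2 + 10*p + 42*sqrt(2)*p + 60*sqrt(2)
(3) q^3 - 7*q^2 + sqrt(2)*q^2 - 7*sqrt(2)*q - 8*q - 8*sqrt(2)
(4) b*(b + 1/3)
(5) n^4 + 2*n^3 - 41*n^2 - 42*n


(1) = (w - 5/2)*(w - 1)*(w + 1)
(2) = (p + 2)*(p + 5)*(p + 6*sqrt(2))
(3) = (q - 8)*(q + 1)*(q + sqrt(2))
(4) = b^2 + b/3
(5) = n*(n - 6)*(n + 1)*(n + 7)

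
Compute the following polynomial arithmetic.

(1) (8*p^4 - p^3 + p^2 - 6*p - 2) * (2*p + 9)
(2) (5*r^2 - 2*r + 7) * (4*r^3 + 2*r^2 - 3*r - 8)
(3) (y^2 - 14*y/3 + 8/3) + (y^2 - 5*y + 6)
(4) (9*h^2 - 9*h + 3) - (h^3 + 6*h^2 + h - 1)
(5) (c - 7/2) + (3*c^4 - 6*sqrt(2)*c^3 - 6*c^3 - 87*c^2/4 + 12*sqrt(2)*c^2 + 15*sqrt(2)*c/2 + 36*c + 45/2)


(1) = 16*p^5 + 70*p^4 - 7*p^3 - 3*p^2 - 58*p - 18
(2) = 20*r^5 + 2*r^4 + 9*r^3 - 20*r^2 - 5*r - 56
(3) = 2*y^2 - 29*y/3 + 26/3
(4) = -h^3 + 3*h^2 - 10*h + 4
(5) = 3*c^4 - 6*sqrt(2)*c^3 - 6*c^3 - 87*c^2/4 + 12*sqrt(2)*c^2 + 15*sqrt(2)*c/2 + 37*c + 19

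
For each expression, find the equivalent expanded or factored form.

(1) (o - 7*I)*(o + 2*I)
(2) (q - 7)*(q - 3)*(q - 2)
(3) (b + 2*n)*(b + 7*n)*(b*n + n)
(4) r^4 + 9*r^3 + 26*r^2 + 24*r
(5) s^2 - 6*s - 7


(1) = o^2 - 5*I*o + 14
(2) = q^3 - 12*q^2 + 41*q - 42
(3) = b^3*n + 9*b^2*n^2 + b^2*n + 14*b*n^3 + 9*b*n^2 + 14*n^3
(4) = r*(r + 2)*(r + 3)*(r + 4)
(5) = (s - 7)*(s + 1)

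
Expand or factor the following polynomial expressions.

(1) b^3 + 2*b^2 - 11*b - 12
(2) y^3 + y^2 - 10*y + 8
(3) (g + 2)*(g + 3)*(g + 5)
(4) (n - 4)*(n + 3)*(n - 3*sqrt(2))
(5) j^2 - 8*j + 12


(1) = (b - 3)*(b + 1)*(b + 4)
(2) = (y - 2)*(y - 1)*(y + 4)
(3) = g^3 + 10*g^2 + 31*g + 30
(4) = n^3 - 3*sqrt(2)*n^2 - n^2 - 12*n + 3*sqrt(2)*n + 36*sqrt(2)
(5) = (j - 6)*(j - 2)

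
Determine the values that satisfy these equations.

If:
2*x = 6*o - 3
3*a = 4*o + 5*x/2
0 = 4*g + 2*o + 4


Then:
a = 23*x/18 + 2/3
g = -x/6 - 5/4
o = x/3 + 1/2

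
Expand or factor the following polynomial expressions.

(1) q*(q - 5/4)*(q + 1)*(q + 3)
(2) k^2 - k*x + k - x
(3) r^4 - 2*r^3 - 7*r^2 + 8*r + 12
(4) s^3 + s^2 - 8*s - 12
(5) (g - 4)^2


(1) = q^4 + 11*q^3/4 - 2*q^2 - 15*q/4
(2) = (k + 1)*(k - x)
(3) = (r - 3)*(r - 2)*(r + 1)*(r + 2)
(4) = (s - 3)*(s + 2)^2
(5) = g^2 - 8*g + 16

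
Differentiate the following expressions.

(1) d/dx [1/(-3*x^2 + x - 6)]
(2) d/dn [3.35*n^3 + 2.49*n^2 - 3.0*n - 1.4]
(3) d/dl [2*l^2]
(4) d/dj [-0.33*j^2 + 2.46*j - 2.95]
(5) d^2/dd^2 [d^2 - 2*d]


(1) = (6*x - 1)/(3*x^2 - x + 6)^2
(2) = 10.05*n^2 + 4.98*n - 3.0
(3) = 4*l
(4) = 2.46 - 0.66*j
(5) = 2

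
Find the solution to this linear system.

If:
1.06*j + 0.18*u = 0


Then:
j = -0.169811320754717*u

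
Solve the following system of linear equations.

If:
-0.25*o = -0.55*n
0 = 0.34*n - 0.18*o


Then:
n = 0.00
o = 0.00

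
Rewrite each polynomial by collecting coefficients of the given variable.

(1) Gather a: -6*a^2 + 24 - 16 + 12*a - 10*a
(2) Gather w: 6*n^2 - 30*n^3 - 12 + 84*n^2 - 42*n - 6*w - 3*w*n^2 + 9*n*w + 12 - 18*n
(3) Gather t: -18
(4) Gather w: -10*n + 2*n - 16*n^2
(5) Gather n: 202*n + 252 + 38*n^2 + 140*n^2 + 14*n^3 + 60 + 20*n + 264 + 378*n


(1) = -6*a^2 + 2*a + 8
(2) = -30*n^3 + 90*n^2 - 60*n + w*(-3*n^2 + 9*n - 6)
(3) = -18
(4) = -16*n^2 - 8*n
(5) = 14*n^3 + 178*n^2 + 600*n + 576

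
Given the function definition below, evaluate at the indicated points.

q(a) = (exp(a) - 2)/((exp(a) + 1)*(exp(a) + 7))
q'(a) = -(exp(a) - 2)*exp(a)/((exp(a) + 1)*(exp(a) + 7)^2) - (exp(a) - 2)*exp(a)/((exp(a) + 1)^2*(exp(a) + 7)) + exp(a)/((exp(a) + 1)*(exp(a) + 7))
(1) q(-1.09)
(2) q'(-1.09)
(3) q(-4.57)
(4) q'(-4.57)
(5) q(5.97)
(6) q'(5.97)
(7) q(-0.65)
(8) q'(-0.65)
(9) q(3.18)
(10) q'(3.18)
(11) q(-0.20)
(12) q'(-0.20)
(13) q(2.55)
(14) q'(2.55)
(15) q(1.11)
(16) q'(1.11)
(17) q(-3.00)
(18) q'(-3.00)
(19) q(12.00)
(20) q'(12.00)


(1) = -0.17
(2) = 0.08
(3) = -0.28
(4) = 0.00
(5) = 0.00
(6) = -0.00
(7) = -0.13
(8) = 0.10
(9) = 0.03
(10) = -0.02
(11) = -0.08
(12) = 0.10
(13) = 0.04
(14) = -0.02
(15) = 0.03
(16) = 0.05
(17) = -0.26
(18) = 0.02
(19) = 0.00
(20) = -0.00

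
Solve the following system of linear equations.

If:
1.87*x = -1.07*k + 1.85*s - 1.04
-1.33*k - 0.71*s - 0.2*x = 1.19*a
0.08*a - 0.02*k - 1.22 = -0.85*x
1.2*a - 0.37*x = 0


Then:
a = 0.42
k = -1.24
s = 1.23
x = 1.37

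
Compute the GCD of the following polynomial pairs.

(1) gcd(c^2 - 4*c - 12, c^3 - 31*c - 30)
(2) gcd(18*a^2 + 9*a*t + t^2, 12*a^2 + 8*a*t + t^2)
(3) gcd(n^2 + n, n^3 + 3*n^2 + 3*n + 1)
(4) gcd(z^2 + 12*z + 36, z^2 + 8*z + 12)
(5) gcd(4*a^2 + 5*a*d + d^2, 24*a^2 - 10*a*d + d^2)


(1) = gcd((c - 6)*(c + 2), (c - 6)*(c + 1)*(c + 5)) = c - 6
(2) = 6*a + t
(3) = gcd(n*(n + 1), (n + 1)^3) = n + 1
(4) = gcd((z + 6)^2, (z + 2)*(z + 6)) = z + 6
(5) = 1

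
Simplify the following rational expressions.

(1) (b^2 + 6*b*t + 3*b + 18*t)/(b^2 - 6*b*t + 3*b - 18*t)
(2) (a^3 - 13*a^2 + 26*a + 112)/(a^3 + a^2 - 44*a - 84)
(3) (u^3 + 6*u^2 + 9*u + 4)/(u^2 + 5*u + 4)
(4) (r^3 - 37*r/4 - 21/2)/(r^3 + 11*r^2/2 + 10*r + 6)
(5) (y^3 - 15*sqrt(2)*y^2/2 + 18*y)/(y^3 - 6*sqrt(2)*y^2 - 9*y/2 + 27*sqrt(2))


(1) = (-b - 6*t)/(-b + 6*t)
(2) = (a - 8)/(a + 6)
(3) = u + 1
(4) = (2*r - 7)/(2*r + 4)
(5) = 4*y/(4*y + 6*sqrt(2))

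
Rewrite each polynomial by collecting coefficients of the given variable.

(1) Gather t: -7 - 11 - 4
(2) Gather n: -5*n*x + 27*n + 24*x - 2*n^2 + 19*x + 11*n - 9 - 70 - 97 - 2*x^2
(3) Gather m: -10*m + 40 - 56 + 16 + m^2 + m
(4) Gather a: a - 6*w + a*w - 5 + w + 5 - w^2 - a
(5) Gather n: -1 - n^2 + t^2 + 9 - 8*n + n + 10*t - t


(1) = -22
(2) = -2*n^2 + n*(38 - 5*x) - 2*x^2 + 43*x - 176
(3) = m^2 - 9*m
(4) = a*w - w^2 - 5*w
(5) = -n^2 - 7*n + t^2 + 9*t + 8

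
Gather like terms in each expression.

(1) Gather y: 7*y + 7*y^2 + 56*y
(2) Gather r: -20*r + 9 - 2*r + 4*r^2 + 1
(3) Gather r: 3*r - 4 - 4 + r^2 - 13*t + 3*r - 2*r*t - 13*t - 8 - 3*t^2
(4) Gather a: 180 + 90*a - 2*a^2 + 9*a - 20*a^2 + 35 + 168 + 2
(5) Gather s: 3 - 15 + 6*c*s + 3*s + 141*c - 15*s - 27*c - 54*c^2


(1) = 7*y^2 + 63*y
(2) = 4*r^2 - 22*r + 10
(3) = r^2 + r*(6 - 2*t) - 3*t^2 - 26*t - 16
(4) = -22*a^2 + 99*a + 385
(5) = -54*c^2 + 114*c + s*(6*c - 12) - 12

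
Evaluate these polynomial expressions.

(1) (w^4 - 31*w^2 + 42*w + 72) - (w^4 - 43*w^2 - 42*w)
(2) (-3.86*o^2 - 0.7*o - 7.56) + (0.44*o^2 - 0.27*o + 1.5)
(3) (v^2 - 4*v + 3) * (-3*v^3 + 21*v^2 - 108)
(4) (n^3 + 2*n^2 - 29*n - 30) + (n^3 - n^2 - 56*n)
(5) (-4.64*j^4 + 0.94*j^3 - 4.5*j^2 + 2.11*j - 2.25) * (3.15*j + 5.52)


(1) = 12*w^2 + 84*w + 72
(2) = -3.42*o^2 - 0.97*o - 6.06
(3) = -3*v^5 + 33*v^4 - 93*v^3 - 45*v^2 + 432*v - 324
(4) = 2*n^3 + n^2 - 85*n - 30
(5) = -14.616*j^5 - 22.6518*j^4 - 8.9862*j^3 - 18.1935*j^2 + 4.5597*j - 12.42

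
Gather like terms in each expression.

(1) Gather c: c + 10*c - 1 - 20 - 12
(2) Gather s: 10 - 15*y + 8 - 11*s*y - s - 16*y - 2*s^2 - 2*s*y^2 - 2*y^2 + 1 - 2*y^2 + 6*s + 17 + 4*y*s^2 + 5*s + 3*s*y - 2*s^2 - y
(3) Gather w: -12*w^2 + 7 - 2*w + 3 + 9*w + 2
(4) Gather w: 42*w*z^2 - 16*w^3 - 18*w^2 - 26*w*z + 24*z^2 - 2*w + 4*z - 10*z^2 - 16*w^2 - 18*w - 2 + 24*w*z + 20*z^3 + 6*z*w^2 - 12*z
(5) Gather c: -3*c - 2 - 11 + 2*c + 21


(1) = 11*c - 33
(2) = s^2*(4*y - 4) + s*(-2*y^2 - 8*y + 10) - 4*y^2 - 32*y + 36
(3) = -12*w^2 + 7*w + 12
(4) = -16*w^3 + w^2*(6*z - 34) + w*(42*z^2 - 2*z - 20) + 20*z^3 + 14*z^2 - 8*z - 2
(5) = 8 - c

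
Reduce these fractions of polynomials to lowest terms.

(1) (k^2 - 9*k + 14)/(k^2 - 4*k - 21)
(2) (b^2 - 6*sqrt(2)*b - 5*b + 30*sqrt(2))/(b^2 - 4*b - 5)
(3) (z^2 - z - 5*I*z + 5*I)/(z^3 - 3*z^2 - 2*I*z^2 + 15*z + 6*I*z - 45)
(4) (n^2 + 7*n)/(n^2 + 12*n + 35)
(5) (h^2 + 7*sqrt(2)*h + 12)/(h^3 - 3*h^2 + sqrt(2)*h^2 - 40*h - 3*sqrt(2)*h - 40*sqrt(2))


(1) = (k - 2)/(k + 3)
(2) = (b - 6*sqrt(2))/(b + 1)
(3) = (z - 1)/(z^2 + z*(-3 + 3*I) - 9*I)
(4) = n/(n + 5)
(5) = (h + 6*sqrt(2))/(h^2 - 3*h - 40)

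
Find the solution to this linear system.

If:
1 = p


Then:
p = 1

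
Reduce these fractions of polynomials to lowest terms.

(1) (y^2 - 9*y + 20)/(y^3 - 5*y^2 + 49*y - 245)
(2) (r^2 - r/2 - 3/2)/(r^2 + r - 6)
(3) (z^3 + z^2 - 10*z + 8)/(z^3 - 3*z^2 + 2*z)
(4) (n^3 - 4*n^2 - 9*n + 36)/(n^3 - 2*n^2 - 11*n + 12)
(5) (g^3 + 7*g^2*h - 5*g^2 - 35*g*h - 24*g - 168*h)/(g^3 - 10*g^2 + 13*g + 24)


(1) = (y - 4)/(y^2 + 49)
(2) = (2*r^2 - r - 3)/(2*r^2 + 2*r - 12)
(3) = (z + 4)/z
(4) = (n - 3)/(n - 1)
(5) = (g^2 + 7*g*h + 3*g + 21*h)/(g^2 - 2*g - 3)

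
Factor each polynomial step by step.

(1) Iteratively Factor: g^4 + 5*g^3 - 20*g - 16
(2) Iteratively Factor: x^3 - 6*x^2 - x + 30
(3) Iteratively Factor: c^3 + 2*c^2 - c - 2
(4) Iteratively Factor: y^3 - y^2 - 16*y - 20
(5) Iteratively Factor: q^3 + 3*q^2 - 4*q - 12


(1) = (g + 2)*(g^3 + 3*g^2 - 6*g - 8) = (g - 2)*(g + 2)*(g^2 + 5*g + 4) = (g - 2)*(g + 1)*(g + 2)*(g + 4)
(2) = (x - 5)*(x^2 - x - 6) = (x - 5)*(x + 2)*(x - 3)
(3) = (c + 2)*(c^2 - 1) = (c + 1)*(c + 2)*(c - 1)
(4) = (y + 2)*(y^2 - 3*y - 10) = (y + 2)^2*(y - 5)
(5) = (q + 2)*(q^2 + q - 6) = (q - 2)*(q + 2)*(q + 3)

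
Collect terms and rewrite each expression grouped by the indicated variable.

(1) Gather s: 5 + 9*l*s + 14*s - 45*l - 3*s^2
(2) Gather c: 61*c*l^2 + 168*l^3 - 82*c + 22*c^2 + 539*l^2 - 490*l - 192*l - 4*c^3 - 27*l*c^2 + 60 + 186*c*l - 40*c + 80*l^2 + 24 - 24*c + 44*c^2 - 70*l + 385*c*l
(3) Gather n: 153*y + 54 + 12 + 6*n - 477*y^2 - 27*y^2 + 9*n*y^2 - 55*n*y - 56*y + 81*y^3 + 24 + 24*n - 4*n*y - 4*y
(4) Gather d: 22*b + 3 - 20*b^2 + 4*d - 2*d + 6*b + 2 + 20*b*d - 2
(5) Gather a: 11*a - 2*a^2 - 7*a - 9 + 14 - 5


(1) = -45*l - 3*s^2 + s*(9*l + 14) + 5
(2) = -4*c^3 + c^2*(66 - 27*l) + c*(61*l^2 + 571*l - 146) + 168*l^3 + 619*l^2 - 752*l + 84
(3) = n*(9*y^2 - 59*y + 30) + 81*y^3 - 504*y^2 + 93*y + 90
(4) = -20*b^2 + 28*b + d*(20*b + 2) + 3
(5) = -2*a^2 + 4*a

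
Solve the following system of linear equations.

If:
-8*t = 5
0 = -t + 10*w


Then:
t = -5/8
w = -1/16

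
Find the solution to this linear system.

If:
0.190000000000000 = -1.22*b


Then:
b = -0.16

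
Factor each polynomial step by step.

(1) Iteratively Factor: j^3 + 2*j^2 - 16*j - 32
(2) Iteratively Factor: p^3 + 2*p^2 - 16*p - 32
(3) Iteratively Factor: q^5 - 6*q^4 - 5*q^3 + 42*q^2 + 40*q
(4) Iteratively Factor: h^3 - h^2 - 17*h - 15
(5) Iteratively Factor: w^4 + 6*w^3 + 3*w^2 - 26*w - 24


(1) = (j + 4)*(j^2 - 2*j - 8) = (j - 4)*(j + 4)*(j + 2)
(2) = (p + 2)*(p^2 - 16) = (p + 2)*(p + 4)*(p - 4)
(3) = (q - 5)*(q^4 - q^3 - 10*q^2 - 8*q) = (q - 5)*(q - 4)*(q^3 + 3*q^2 + 2*q) = q*(q - 5)*(q - 4)*(q^2 + 3*q + 2) = q*(q - 5)*(q - 4)*(q + 1)*(q + 2)
(4) = (h - 5)*(h^2 + 4*h + 3) = (h - 5)*(h + 1)*(h + 3)
(5) = (w + 1)*(w^3 + 5*w^2 - 2*w - 24) = (w - 2)*(w + 1)*(w^2 + 7*w + 12) = (w - 2)*(w + 1)*(w + 3)*(w + 4)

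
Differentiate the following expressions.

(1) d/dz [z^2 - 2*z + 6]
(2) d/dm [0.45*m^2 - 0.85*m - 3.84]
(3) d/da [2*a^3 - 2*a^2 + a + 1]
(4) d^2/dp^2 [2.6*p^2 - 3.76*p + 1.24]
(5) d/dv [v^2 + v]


(1) = 2*z - 2
(2) = 0.9*m - 0.85
(3) = 6*a^2 - 4*a + 1
(4) = 5.20000000000000
(5) = 2*v + 1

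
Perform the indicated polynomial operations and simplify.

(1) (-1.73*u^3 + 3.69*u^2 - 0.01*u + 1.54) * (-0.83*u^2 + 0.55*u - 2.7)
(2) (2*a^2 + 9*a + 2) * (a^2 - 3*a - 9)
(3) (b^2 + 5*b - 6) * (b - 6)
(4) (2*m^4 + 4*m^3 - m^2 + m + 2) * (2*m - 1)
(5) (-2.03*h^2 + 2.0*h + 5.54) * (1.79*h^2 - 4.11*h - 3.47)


(1) = 1.4359*u^5 - 4.0142*u^4 + 6.7088*u^3 - 11.2467*u^2 + 0.874*u - 4.158
(2) = 2*a^4 + 3*a^3 - 43*a^2 - 87*a - 18
(3) = b^3 - b^2 - 36*b + 36
(4) = 4*m^5 + 6*m^4 - 6*m^3 + 3*m^2 + 3*m - 2
(5) = -3.6337*h^4 + 11.9233*h^3 + 8.7407*h^2 - 29.7094*h - 19.2238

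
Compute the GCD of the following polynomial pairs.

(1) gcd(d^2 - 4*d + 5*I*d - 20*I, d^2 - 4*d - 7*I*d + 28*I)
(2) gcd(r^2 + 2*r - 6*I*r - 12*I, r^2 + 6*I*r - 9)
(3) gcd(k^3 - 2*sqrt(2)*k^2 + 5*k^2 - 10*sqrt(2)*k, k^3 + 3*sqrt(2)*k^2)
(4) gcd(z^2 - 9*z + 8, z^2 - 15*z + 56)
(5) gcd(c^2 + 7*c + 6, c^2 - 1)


(1) = gcd((d - 4)*(d + 5*I), (d - 4)*(d - 7*I)) = d - 4
(2) = 1
(3) = gcd(k*(k + 5)*(k - 2*sqrt(2)), k^2*(k + 3*sqrt(2))) = k
(4) = z - 8
(5) = gcd((c + 1)*(c + 6), (c - 1)*(c + 1)) = c + 1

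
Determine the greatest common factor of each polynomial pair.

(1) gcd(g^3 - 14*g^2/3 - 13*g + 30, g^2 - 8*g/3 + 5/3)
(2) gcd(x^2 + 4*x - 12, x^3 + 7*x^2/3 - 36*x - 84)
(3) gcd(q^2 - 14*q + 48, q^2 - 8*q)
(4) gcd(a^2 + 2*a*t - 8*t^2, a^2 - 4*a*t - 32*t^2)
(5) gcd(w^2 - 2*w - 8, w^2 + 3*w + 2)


(1) = g - 5/3
(2) = gcd((x - 2)*(x + 6), (x - 6)*(x + 7/3)*(x + 6)) = x + 6
(3) = q - 8
(4) = gcd((a - 2*t)*(a + 4*t), (a - 8*t)*(a + 4*t)) = a + 4*t
(5) = gcd((w - 4)*(w + 2), (w + 1)*(w + 2)) = w + 2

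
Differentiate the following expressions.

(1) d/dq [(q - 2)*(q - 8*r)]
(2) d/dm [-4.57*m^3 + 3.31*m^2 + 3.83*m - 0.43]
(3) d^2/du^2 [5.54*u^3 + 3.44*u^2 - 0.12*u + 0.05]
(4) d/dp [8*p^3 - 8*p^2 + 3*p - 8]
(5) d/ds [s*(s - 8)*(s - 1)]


(1) = 2*q - 8*r - 2
(2) = -13.71*m^2 + 6.62*m + 3.83
(3) = 33.24*u + 6.88
(4) = 24*p^2 - 16*p + 3
(5) = 3*s^2 - 18*s + 8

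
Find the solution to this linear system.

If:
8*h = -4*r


Then:
h = -r/2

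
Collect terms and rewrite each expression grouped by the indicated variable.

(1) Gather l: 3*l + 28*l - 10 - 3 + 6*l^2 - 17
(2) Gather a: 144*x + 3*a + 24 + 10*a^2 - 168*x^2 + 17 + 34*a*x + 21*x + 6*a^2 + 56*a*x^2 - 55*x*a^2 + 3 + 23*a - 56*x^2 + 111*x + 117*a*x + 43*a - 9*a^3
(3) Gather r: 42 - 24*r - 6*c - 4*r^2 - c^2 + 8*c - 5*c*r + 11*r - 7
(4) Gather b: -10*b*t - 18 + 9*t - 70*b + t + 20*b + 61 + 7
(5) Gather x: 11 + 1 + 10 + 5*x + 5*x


(1) = 6*l^2 + 31*l - 30
(2) = -9*a^3 + a^2*(16 - 55*x) + a*(56*x^2 + 151*x + 69) - 224*x^2 + 276*x + 44
(3) = -c^2 + 2*c - 4*r^2 + r*(-5*c - 13) + 35
(4) = b*(-10*t - 50) + 10*t + 50
(5) = 10*x + 22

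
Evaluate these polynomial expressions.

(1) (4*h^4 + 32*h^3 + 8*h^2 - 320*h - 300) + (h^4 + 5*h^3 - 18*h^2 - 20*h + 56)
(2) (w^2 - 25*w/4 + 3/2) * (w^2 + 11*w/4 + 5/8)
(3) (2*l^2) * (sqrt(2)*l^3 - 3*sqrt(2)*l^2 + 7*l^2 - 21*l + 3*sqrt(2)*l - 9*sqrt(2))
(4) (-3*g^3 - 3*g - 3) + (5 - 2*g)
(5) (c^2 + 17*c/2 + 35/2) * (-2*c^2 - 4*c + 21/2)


(1) = 5*h^4 + 37*h^3 - 10*h^2 - 340*h - 244
(2) = w^4 - 7*w^3/2 - 241*w^2/16 + 7*w/32 + 15/16
(3) = 2*sqrt(2)*l^5 - 6*sqrt(2)*l^4 + 14*l^4 - 42*l^3 + 6*sqrt(2)*l^3 - 18*sqrt(2)*l^2
(4) = -3*g^3 - 5*g + 2
(5) = -2*c^4 - 21*c^3 - 117*c^2/2 + 77*c/4 + 735/4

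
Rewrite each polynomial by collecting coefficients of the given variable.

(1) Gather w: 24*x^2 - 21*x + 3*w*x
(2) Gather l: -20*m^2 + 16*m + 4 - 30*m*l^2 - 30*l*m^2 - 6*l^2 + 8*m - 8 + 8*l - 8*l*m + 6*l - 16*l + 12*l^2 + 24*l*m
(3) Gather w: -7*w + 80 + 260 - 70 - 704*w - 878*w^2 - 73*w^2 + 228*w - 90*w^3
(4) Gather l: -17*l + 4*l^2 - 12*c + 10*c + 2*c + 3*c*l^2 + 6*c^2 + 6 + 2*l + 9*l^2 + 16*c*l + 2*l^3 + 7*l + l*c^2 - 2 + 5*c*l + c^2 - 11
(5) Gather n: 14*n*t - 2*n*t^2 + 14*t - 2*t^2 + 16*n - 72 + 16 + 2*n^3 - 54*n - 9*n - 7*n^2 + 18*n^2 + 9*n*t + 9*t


(1) = 3*w*x + 24*x^2 - 21*x
(2) = l^2*(6 - 30*m) + l*(-30*m^2 + 16*m - 2) - 20*m^2 + 24*m - 4
(3) = -90*w^3 - 951*w^2 - 483*w + 270
(4) = 7*c^2 + 2*l^3 + l^2*(3*c + 13) + l*(c^2 + 21*c - 8) - 7
(5) = 2*n^3 + 11*n^2 + n*(-2*t^2 + 23*t - 47) - 2*t^2 + 23*t - 56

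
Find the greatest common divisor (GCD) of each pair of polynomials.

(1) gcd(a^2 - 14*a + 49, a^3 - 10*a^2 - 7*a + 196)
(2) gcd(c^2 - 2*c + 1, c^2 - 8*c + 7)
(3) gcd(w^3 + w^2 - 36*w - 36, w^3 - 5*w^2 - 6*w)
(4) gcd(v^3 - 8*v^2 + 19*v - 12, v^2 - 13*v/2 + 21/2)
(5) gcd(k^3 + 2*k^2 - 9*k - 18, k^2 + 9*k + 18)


(1) = a^2 - 14*a + 49
(2) = gcd((c - 1)^2, (c - 7)*(c - 1)) = c - 1
(3) = gcd((w - 6)*(w + 1)*(w + 6), w*(w - 6)*(w + 1)) = w^2 - 5*w - 6
(4) = gcd((v - 4)*(v - 3)*(v - 1), (v - 7/2)*(v - 3)) = v - 3
(5) = k + 3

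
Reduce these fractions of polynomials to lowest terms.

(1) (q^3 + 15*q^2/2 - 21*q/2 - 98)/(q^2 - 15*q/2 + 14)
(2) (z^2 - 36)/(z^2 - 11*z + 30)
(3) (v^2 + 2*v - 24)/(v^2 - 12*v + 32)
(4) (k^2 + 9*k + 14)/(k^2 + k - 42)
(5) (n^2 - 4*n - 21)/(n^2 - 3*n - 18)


(1) = (q^2 + 11*q + 28)/(q - 4)
(2) = (z + 6)/(z - 5)
(3) = (v + 6)/(v - 8)
(4) = (k + 2)/(k - 6)
(5) = (n - 7)/(n - 6)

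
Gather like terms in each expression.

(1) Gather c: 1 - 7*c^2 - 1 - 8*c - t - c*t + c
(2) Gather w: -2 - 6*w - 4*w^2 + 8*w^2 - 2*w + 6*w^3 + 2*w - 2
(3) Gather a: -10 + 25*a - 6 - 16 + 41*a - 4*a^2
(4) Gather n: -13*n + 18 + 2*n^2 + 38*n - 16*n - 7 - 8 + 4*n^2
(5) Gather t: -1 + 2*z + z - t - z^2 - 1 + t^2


(1) = -7*c^2 + c*(-t - 7) - t
(2) = 6*w^3 + 4*w^2 - 6*w - 4
(3) = -4*a^2 + 66*a - 32
(4) = 6*n^2 + 9*n + 3
(5) = t^2 - t - z^2 + 3*z - 2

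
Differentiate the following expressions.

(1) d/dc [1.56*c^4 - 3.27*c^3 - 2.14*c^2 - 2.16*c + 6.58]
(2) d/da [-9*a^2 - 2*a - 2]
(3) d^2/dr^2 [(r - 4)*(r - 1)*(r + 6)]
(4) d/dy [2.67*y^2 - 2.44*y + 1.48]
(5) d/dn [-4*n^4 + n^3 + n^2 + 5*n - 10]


(1) = 6.24*c^3 - 9.81*c^2 - 4.28*c - 2.16
(2) = -18*a - 2
(3) = 6*r + 2
(4) = 5.34*y - 2.44
(5) = -16*n^3 + 3*n^2 + 2*n + 5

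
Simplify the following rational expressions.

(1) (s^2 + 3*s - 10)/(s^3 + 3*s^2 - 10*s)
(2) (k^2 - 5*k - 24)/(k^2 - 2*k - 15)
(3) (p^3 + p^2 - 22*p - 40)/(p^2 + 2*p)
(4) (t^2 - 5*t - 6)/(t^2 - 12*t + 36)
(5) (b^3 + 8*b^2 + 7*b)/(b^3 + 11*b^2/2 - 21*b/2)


(1) = 1/s
(2) = (k - 8)/(k - 5)
(3) = (p^2 - p - 20)/p
(4) = (t + 1)/(t - 6)
(5) = (2*b + 2)/(2*b - 3)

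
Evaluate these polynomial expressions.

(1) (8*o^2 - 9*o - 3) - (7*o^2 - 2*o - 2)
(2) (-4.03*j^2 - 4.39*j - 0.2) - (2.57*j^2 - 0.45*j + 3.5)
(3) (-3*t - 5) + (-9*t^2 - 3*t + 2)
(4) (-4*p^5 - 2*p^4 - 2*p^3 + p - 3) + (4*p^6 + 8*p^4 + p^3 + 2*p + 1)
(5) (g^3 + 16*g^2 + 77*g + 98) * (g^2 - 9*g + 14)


(1) = o^2 - 7*o - 1
(2) = -6.6*j^2 - 3.94*j - 3.7
(3) = -9*t^2 - 6*t - 3
(4) = 4*p^6 - 4*p^5 + 6*p^4 - p^3 + 3*p - 2
(5) = g^5 + 7*g^4 - 53*g^3 - 371*g^2 + 196*g + 1372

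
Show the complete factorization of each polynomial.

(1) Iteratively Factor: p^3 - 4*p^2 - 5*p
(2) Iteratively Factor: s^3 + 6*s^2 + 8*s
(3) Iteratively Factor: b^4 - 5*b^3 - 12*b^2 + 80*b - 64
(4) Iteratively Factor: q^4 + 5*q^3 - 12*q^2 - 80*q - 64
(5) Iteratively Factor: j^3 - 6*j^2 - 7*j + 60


(1) = (p)*(p^2 - 4*p - 5) = p*(p - 5)*(p + 1)
(2) = (s + 2)*(s^2 + 4*s) = (s + 2)*(s + 4)*(s)
(3) = (b - 4)*(b^3 - b^2 - 16*b + 16) = (b - 4)*(b + 4)*(b^2 - 5*b + 4) = (b - 4)^2*(b + 4)*(b - 1)
(4) = (q + 4)*(q^3 + q^2 - 16*q - 16) = (q + 1)*(q + 4)*(q^2 - 16) = (q - 4)*(q + 1)*(q + 4)*(q + 4)
(5) = (j - 4)*(j^2 - 2*j - 15) = (j - 4)*(j + 3)*(j - 5)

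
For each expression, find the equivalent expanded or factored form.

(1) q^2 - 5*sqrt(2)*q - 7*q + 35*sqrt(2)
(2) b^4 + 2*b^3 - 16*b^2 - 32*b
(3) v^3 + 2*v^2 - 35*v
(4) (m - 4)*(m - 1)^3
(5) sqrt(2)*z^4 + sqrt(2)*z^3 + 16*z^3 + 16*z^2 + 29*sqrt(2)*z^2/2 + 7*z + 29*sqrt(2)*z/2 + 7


(1) = (q - 7)*(q - 5*sqrt(2))
(2) = b*(b - 4)*(b + 2)*(b + 4)
(3) = v*(v - 5)*(v + 7)
(4) = m^4 - 7*m^3 + 15*m^2 - 13*m + 4
(5) = (z + 1)*(z + sqrt(2)/2)*(z + 7*sqrt(2))*(sqrt(2)*z + 1)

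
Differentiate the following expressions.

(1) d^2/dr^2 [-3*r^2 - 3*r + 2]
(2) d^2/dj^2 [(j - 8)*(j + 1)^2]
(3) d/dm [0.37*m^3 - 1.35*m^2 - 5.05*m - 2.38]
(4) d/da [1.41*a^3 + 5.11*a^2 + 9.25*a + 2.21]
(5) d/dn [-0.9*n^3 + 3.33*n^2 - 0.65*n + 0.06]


(1) = -6
(2) = 6*j - 12
(3) = 1.11*m^2 - 2.7*m - 5.05
(4) = 4.23*a^2 + 10.22*a + 9.25
(5) = -2.7*n^2 + 6.66*n - 0.65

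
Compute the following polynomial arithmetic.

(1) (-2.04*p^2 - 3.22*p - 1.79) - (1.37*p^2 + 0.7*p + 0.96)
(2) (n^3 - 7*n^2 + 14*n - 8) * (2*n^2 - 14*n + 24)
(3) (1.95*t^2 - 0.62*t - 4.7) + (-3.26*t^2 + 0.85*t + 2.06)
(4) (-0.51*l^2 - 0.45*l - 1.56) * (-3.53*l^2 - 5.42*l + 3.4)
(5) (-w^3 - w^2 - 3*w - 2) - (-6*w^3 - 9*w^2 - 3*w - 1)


(1) = -3.41*p^2 - 3.92*p - 2.75
(2) = 2*n^5 - 28*n^4 + 150*n^3 - 380*n^2 + 448*n - 192
(3) = -1.31*t^2 + 0.23*t - 2.64
(4) = 1.8003*l^4 + 4.3527*l^3 + 6.2118*l^2 + 6.9252*l - 5.304
(5) = 5*w^3 + 8*w^2 - 1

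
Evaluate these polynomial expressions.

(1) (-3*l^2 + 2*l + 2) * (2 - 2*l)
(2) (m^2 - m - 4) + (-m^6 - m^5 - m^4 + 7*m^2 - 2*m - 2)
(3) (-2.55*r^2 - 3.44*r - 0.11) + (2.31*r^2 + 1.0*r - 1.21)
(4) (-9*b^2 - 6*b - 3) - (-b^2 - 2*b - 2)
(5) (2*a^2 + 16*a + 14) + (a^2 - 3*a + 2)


(1) = 6*l^3 - 10*l^2 + 4
(2) = -m^6 - m^5 - m^4 + 8*m^2 - 3*m - 6
(3) = -0.24*r^2 - 2.44*r - 1.32
(4) = -8*b^2 - 4*b - 1
(5) = 3*a^2 + 13*a + 16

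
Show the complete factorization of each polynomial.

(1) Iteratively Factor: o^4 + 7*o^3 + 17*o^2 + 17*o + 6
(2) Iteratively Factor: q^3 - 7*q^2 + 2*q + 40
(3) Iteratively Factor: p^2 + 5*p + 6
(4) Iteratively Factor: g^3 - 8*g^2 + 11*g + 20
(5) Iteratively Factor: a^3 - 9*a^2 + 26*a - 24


(1) = (o + 3)*(o^3 + 4*o^2 + 5*o + 2) = (o + 2)*(o + 3)*(o^2 + 2*o + 1) = (o + 1)*(o + 2)*(o + 3)*(o + 1)
(2) = (q - 4)*(q^2 - 3*q - 10) = (q - 5)*(q - 4)*(q + 2)
(3) = (p + 2)*(p + 3)
(4) = (g + 1)*(g^2 - 9*g + 20) = (g - 4)*(g + 1)*(g - 5)
(5) = (a - 4)*(a^2 - 5*a + 6) = (a - 4)*(a - 2)*(a - 3)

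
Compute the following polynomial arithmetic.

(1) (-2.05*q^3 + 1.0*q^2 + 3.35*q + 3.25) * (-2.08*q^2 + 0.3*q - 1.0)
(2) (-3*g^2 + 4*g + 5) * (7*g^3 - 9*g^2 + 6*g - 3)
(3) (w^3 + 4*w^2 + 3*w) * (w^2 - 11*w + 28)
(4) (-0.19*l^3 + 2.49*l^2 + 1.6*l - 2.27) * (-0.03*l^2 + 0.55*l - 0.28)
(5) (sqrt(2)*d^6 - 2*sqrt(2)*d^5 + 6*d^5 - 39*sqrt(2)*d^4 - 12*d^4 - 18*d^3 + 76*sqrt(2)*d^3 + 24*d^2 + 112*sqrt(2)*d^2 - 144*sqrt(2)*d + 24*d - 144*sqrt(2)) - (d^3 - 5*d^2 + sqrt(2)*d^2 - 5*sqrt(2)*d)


(1) = 4.264*q^5 - 2.695*q^4 - 4.618*q^3 - 6.755*q^2 - 2.375*q - 3.25
(2) = -21*g^5 + 55*g^4 - 19*g^3 - 12*g^2 + 18*g - 15
(3) = w^5 - 7*w^4 - 13*w^3 + 79*w^2 + 84*w
(4) = 0.0057*l^5 - 0.1792*l^4 + 1.3747*l^3 + 0.2509*l^2 - 1.6965*l + 0.6356
(5) = sqrt(2)*d^6 - 2*sqrt(2)*d^5 + 6*d^5 - 39*sqrt(2)*d^4 - 12*d^4 - 19*d^3 + 76*sqrt(2)*d^3 + 29*d^2 + 111*sqrt(2)*d^2 - 139*sqrt(2)*d + 24*d - 144*sqrt(2)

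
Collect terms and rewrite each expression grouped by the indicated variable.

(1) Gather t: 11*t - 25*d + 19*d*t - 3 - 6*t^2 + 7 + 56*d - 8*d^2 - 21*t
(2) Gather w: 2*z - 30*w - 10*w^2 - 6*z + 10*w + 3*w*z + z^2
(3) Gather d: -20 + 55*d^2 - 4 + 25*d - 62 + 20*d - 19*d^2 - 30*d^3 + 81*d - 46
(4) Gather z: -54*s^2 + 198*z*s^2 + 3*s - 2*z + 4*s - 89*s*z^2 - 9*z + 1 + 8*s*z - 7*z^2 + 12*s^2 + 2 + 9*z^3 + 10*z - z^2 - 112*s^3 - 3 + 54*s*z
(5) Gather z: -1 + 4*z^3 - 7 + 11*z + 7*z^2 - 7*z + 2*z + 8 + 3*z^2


(1) = -8*d^2 + 31*d - 6*t^2 + t*(19*d - 10) + 4
(2) = -10*w^2 + w*(3*z - 20) + z^2 - 4*z
(3) = -30*d^3 + 36*d^2 + 126*d - 132
(4) = -112*s^3 - 42*s^2 + 7*s + 9*z^3 + z^2*(-89*s - 8) + z*(198*s^2 + 62*s - 1)
(5) = 4*z^3 + 10*z^2 + 6*z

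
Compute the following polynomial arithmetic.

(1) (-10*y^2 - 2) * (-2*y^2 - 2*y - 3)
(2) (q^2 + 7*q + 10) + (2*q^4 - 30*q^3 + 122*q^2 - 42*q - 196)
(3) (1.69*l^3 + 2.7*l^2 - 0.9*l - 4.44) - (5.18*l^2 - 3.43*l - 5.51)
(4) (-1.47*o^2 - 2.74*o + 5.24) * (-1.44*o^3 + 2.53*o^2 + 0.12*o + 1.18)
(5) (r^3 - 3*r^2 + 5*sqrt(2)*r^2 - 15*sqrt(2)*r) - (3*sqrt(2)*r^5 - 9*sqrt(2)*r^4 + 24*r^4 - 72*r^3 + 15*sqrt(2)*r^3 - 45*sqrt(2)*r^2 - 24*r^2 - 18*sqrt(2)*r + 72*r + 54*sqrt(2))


(1) = 20*y^4 + 20*y^3 + 34*y^2 + 4*y + 6
(2) = 2*q^4 - 30*q^3 + 123*q^2 - 35*q - 186
(3) = 1.69*l^3 - 2.48*l^2 + 2.53*l + 1.07
(4) = 2.1168*o^5 + 0.2265*o^4 - 14.6542*o^3 + 11.1938*o^2 - 2.6044*o + 6.1832
(5) = -3*sqrt(2)*r^5 - 24*r^4 + 9*sqrt(2)*r^4 - 15*sqrt(2)*r^3 + 73*r^3 + 21*r^2 + 50*sqrt(2)*r^2 - 72*r + 3*sqrt(2)*r - 54*sqrt(2)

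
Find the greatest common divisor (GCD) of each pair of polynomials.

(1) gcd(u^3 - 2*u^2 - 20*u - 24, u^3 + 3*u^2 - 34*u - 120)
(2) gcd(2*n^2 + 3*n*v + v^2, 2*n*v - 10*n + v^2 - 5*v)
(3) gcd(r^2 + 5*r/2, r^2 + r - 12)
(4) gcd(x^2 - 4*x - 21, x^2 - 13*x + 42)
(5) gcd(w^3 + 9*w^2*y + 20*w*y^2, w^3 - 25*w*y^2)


(1) = u - 6
(2) = gcd((n + v)*(2*n + v), (2*n + v)*(v - 5)) = 2*n + v
(3) = gcd(r*(r + 5/2), (r - 3)*(r + 4)) = 1
(4) = gcd((x - 7)*(x + 3), (x - 7)*(x - 6)) = x - 7
(5) = w^2 + 5*w*y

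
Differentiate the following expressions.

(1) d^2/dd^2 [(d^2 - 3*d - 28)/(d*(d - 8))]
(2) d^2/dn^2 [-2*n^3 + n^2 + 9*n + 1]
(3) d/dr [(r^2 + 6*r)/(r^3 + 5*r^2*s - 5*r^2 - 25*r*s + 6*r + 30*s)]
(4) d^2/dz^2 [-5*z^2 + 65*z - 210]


(1) = 2*(5*d^3 - 84*d^2 + 672*d - 1792)/(d^3*(d^3 - 24*d^2 + 192*d - 512))
(2) = 2 - 12*n
(3) = (-r*(r + 6)*(3*r^2 + 10*r*s - 10*r - 25*s + 6) + 2*(r + 3)*(r^3 + 5*r^2*s - 5*r^2 - 25*r*s + 6*r + 30*s))/(r^3 + 5*r^2*s - 5*r^2 - 25*r*s + 6*r + 30*s)^2
(4) = -10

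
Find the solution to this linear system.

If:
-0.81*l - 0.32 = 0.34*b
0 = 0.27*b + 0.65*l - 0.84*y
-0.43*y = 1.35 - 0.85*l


Then:
b = -4.37
l = 1.44
y = -0.29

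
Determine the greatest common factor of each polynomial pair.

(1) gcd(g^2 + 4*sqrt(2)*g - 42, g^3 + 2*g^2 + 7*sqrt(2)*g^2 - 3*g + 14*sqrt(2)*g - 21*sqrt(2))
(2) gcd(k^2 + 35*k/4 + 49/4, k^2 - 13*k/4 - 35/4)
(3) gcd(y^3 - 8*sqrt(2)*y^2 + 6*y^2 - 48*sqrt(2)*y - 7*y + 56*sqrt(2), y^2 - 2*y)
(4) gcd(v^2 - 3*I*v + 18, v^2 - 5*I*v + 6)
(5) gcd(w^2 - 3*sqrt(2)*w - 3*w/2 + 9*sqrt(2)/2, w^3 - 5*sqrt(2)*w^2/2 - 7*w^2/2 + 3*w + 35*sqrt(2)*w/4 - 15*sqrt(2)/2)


(1) = gcd((g - 3*sqrt(2))*(g + 7*sqrt(2)), (g - 1)*(g + 3)*(g + 7*sqrt(2))) = g + 7*sqrt(2)
(2) = k + 7/4
(3) = gcd((y - 1)*(y + 7)*(y - 8*sqrt(2)), y*(y - 2)) = 1
(4) = gcd((v - 6*I)*(v + 3*I), (v - 6*I)*(v + I)) = v - 6*I
(5) = w - 3/2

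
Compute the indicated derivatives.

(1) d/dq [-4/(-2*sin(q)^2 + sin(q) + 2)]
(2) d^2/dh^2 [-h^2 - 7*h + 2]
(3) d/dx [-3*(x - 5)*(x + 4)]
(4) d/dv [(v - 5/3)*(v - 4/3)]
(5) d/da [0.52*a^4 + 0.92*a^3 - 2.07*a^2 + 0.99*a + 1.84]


(1) = 4*(1 - 4*sin(q))*cos(q)/(sin(q) + cos(2*q) + 1)^2
(2) = -2
(3) = 3 - 6*x
(4) = 2*v - 3
(5) = 2.08*a^3 + 2.76*a^2 - 4.14*a + 0.99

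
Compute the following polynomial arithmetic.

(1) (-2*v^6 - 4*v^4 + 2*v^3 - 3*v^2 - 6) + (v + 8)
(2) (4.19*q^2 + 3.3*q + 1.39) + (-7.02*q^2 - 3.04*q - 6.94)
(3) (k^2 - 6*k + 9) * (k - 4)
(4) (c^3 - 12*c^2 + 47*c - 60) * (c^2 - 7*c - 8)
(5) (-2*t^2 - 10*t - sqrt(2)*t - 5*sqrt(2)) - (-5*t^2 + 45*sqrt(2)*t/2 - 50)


(1) = -2*v^6 - 4*v^4 + 2*v^3 - 3*v^2 + v + 2
(2) = -2.83*q^2 + 0.26*q - 5.55
(3) = k^3 - 10*k^2 + 33*k - 36
(4) = c^5 - 19*c^4 + 123*c^3 - 293*c^2 + 44*c + 480
(5) = 3*t^2 - 47*sqrt(2)*t/2 - 10*t - 5*sqrt(2) + 50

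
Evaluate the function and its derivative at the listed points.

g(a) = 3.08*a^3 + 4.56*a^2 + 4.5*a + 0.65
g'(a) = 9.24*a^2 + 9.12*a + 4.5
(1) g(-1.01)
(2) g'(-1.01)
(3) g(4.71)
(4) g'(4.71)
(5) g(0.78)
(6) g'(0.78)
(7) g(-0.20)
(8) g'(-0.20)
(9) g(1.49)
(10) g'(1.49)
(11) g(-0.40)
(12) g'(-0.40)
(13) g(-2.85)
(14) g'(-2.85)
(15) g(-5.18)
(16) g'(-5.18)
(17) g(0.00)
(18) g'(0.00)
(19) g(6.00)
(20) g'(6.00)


(1) = -2.42
(2) = 4.71
(3) = 444.82
(4) = 252.44
(5) = 8.40
(6) = 17.24
(7) = -0.09
(8) = 3.05
(9) = 27.67
(10) = 38.60
(11) = -0.62
(12) = 2.33
(13) = -46.44
(14) = 53.56
(15) = -328.40
(16) = 205.19
(17) = 0.65
(18) = 4.50
(19) = 857.09
(20) = 391.86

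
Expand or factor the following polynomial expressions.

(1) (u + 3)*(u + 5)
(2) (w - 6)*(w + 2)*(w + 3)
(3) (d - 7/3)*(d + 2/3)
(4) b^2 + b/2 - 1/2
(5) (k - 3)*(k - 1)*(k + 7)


(1) = u^2 + 8*u + 15
(2) = w^3 - w^2 - 24*w - 36
(3) = d^2 - 5*d/3 - 14/9
(4) = (b - 1/2)*(b + 1)
(5) = k^3 + 3*k^2 - 25*k + 21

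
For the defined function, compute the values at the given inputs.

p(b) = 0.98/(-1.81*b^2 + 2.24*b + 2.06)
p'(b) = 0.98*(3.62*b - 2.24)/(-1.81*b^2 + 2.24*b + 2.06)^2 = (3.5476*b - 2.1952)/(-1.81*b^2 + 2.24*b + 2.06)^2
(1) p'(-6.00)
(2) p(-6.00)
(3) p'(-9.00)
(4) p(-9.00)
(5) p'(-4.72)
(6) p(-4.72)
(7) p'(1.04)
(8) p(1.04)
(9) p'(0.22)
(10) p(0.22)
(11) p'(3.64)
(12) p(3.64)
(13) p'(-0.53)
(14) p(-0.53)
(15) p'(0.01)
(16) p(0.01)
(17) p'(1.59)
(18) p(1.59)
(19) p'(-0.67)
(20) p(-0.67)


(1) = -0.00
(2) = -0.01
(3) = -0.00
(4) = -0.01
(5) = -0.01
(6) = -0.02
(7) = 0.25
(8) = 0.40
(9) = -0.23
(10) = 0.40
(11) = 0.06
(12) = -0.07
(13) = -30.70
(14) = 2.69
(15) = -0.50
(16) = 0.47
(17) = 3.15
(18) = 0.94
(19) = -71.25
(20) = -3.87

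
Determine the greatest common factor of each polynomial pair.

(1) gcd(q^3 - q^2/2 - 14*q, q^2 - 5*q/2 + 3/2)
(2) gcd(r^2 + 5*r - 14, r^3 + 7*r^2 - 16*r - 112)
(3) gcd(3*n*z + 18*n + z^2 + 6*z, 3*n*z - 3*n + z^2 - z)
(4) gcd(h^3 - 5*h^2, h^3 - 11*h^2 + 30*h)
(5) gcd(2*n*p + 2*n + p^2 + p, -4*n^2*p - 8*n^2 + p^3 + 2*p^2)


(1) = 1
(2) = gcd((r - 2)*(r + 7), (r - 4)*(r + 4)*(r + 7)) = r + 7
(3) = 3*n + z
(4) = gcd(h^2*(h - 5), h*(h - 6)*(h - 5)) = h^2 - 5*h
(5) = gcd((2*n + p)*(p + 1), (-2*n + p)*(2*n + p)*(p + 2)) = 2*n + p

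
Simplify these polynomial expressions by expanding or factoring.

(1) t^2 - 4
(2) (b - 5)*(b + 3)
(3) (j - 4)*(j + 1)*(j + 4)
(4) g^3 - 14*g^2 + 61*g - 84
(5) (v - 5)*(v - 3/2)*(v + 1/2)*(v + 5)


(1) = (t - 2)*(t + 2)
(2) = b^2 - 2*b - 15
(3) = j^3 + j^2 - 16*j - 16
(4) = (g - 7)*(g - 4)*(g - 3)
(5) = v^4 - v^3 - 103*v^2/4 + 25*v + 75/4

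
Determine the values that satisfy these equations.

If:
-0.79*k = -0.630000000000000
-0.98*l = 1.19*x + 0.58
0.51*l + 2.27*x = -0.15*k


Then:
k = 0.80
l = -0.73
x = 0.11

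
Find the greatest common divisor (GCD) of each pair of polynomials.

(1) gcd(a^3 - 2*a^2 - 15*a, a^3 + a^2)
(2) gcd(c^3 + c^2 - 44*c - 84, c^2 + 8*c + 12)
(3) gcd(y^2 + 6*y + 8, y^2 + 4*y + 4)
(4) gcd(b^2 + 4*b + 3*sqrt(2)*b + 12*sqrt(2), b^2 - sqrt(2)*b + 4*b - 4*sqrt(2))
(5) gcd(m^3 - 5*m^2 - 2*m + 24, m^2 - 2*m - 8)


(1) = gcd(a*(a - 5)*(a + 3), a^2*(a + 1)) = a
(2) = gcd((c - 7)*(c + 2)*(c + 6), (c + 2)*(c + 6)) = c^2 + 8*c + 12
(3) = gcd((y + 2)*(y + 4), (y + 2)^2) = y + 2
(4) = gcd((b + 4)*(b + 3*sqrt(2)), (b + 4)*(b - sqrt(2))) = b + 4
(5) = m^2 - 2*m - 8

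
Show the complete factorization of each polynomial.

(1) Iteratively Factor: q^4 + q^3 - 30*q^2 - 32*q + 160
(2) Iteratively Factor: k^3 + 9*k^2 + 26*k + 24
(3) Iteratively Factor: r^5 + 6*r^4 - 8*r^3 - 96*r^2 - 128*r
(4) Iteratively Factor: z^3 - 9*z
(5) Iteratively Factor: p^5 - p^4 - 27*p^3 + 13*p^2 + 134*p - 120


(1) = (q - 5)*(q^3 + 6*q^2 - 32) = (q - 5)*(q - 2)*(q^2 + 8*q + 16) = (q - 5)*(q - 2)*(q + 4)*(q + 4)
(2) = (k + 2)*(k^2 + 7*k + 12) = (k + 2)*(k + 3)*(k + 4)
(3) = (r + 4)*(r^4 + 2*r^3 - 16*r^2 - 32*r) = r*(r + 4)*(r^3 + 2*r^2 - 16*r - 32) = r*(r - 4)*(r + 4)*(r^2 + 6*r + 8) = r*(r - 4)*(r + 2)*(r + 4)*(r + 4)
(4) = (z)*(z^2 - 9) = z*(z - 3)*(z + 3)
(5) = (p - 1)*(p^4 - 27*p^2 - 14*p + 120) = (p - 1)*(p + 4)*(p^3 - 4*p^2 - 11*p + 30) = (p - 1)*(p + 3)*(p + 4)*(p^2 - 7*p + 10) = (p - 2)*(p - 1)*(p + 3)*(p + 4)*(p - 5)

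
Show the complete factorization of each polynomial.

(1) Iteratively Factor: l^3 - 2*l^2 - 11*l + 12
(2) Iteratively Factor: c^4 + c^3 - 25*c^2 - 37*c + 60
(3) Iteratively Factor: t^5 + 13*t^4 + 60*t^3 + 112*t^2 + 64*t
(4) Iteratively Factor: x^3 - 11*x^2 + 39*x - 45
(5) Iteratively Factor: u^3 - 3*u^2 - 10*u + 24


(1) = (l - 4)*(l^2 + 2*l - 3) = (l - 4)*(l + 3)*(l - 1)
(2) = (c + 3)*(c^3 - 2*c^2 - 19*c + 20) = (c + 3)*(c + 4)*(c^2 - 6*c + 5) = (c - 5)*(c + 3)*(c + 4)*(c - 1)
(3) = (t + 4)*(t^4 + 9*t^3 + 24*t^2 + 16*t) = (t + 4)^2*(t^3 + 5*t^2 + 4*t) = (t + 4)^3*(t^2 + t) = (t + 1)*(t + 4)^3*(t)
(4) = (x - 3)*(x^2 - 8*x + 15) = (x - 3)^2*(x - 5)
(5) = (u + 3)*(u^2 - 6*u + 8) = (u - 4)*(u + 3)*(u - 2)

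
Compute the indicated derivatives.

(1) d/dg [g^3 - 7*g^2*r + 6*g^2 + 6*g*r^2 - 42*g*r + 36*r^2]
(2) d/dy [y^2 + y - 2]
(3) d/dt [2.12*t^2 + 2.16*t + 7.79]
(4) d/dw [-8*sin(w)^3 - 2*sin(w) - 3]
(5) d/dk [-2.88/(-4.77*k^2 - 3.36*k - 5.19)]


(1) = 3*g^2 - 14*g*r + 12*g + 6*r^2 - 42*r
(2) = 2*y + 1
(3) = 4.24*t + 2.16
(4) = 2*(6*cos(2*w) - 7)*cos(w)
(5) = (-27.4752*k - 9.6768)/(4.77*k^2 + 3.36*k + 5.19)^2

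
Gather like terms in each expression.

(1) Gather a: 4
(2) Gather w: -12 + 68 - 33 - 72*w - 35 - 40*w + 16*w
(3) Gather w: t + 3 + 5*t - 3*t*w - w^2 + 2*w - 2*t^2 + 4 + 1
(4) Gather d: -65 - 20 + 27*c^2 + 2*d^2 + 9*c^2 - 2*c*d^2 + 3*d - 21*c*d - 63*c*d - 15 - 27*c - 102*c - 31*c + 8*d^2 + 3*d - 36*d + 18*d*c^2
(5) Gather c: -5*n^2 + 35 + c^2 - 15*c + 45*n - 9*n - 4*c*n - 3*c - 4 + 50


(1) = 4
(2) = -96*w - 12
(3) = -2*t^2 + 6*t - w^2 + w*(2 - 3*t) + 8
(4) = 36*c^2 - 160*c + d^2*(10 - 2*c) + d*(18*c^2 - 84*c - 30) - 100
(5) = c^2 + c*(-4*n - 18) - 5*n^2 + 36*n + 81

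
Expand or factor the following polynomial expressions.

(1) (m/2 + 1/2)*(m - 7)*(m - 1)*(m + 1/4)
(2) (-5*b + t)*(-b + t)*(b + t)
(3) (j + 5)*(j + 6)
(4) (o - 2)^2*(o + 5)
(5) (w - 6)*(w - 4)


(1) = m^4/2 - 27*m^3/8 - 11*m^2/8 + 27*m/8 + 7/8
(2) = 5*b^3 - b^2*t - 5*b*t^2 + t^3
(3) = j^2 + 11*j + 30
(4) = o^3 + o^2 - 16*o + 20
(5) = w^2 - 10*w + 24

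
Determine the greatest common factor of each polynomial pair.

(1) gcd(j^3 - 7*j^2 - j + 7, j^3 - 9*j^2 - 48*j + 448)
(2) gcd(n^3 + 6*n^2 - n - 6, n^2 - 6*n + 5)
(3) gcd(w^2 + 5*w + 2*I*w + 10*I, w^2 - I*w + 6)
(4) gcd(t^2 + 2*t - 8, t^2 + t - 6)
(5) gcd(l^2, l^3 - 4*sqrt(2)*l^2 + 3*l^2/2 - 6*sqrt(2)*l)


(1) = 1
(2) = gcd((n - 1)*(n + 1)*(n + 6), (n - 5)*(n - 1)) = n - 1
(3) = w + 2*I
(4) = gcd((t - 2)*(t + 4), (t - 2)*(t + 3)) = t - 2
(5) = gcd(l^2, l*(l + 3/2)*(l - 4*sqrt(2))) = l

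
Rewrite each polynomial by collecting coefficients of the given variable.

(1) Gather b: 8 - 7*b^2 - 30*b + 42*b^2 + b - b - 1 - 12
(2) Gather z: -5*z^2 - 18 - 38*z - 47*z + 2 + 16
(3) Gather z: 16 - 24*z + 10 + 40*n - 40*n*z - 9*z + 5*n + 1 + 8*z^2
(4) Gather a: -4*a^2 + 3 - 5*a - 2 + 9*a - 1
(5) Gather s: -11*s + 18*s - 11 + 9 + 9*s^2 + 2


(1) = 35*b^2 - 30*b - 5
(2) = -5*z^2 - 85*z
(3) = 45*n + 8*z^2 + z*(-40*n - 33) + 27
(4) = -4*a^2 + 4*a
(5) = 9*s^2 + 7*s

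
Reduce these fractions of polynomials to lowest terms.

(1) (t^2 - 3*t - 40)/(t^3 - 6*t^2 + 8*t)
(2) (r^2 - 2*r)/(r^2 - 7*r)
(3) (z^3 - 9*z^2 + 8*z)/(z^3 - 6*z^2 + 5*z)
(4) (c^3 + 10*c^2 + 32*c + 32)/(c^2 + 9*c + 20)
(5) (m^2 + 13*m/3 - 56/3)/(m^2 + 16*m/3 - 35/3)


(1) = (t^2 - 3*t - 40)/(t^3 - 6*t^2 + 8*t)
(2) = (r - 2)/(r - 7)
(3) = (z - 8)/(z - 5)
(4) = (c^2 + 6*c + 8)/(c + 5)
(5) = (3*m - 8)/(3*m - 5)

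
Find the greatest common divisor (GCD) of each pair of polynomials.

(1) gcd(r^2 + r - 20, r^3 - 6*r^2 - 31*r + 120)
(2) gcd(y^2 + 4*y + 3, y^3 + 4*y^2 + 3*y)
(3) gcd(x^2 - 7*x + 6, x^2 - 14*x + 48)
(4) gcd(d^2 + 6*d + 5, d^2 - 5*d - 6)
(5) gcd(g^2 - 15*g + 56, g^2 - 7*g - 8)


(1) = gcd((r - 4)*(r + 5), (r - 8)*(r - 3)*(r + 5)) = r + 5
(2) = gcd((y + 1)*(y + 3), y*(y + 1)*(y + 3)) = y^2 + 4*y + 3
(3) = gcd((x - 6)*(x - 1), (x - 8)*(x - 6)) = x - 6
(4) = gcd((d + 1)*(d + 5), (d - 6)*(d + 1)) = d + 1
(5) = g - 8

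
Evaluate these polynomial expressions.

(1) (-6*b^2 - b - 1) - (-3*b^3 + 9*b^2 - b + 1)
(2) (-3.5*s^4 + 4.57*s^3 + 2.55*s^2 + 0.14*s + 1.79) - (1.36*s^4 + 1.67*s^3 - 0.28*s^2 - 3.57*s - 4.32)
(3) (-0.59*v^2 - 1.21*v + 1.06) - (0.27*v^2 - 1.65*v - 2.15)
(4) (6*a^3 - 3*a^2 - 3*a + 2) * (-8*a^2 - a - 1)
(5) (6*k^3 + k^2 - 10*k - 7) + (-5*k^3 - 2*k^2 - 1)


(1) = 3*b^3 - 15*b^2 - 2
(2) = -4.86*s^4 + 2.9*s^3 + 2.83*s^2 + 3.71*s + 6.11
(3) = -0.86*v^2 + 0.44*v + 3.21
(4) = -48*a^5 + 18*a^4 + 21*a^3 - 10*a^2 + a - 2
(5) = k^3 - k^2 - 10*k - 8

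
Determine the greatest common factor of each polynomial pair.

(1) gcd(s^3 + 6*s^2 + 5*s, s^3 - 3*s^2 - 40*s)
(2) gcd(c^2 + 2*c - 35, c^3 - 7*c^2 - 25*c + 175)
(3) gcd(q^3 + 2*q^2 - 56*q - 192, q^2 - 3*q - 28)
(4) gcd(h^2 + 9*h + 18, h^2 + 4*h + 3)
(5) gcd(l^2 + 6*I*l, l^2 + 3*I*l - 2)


(1) = s^2 + 5*s
(2) = gcd((c - 5)*(c + 7), (c - 7)*(c - 5)*(c + 5)) = c - 5
(3) = gcd((q - 8)*(q + 4)*(q + 6), (q - 7)*(q + 4)) = q + 4
(4) = gcd((h + 3)*(h + 6), (h + 1)*(h + 3)) = h + 3
(5) = gcd(l*(l + 6*I), (l + I)*(l + 2*I)) = 1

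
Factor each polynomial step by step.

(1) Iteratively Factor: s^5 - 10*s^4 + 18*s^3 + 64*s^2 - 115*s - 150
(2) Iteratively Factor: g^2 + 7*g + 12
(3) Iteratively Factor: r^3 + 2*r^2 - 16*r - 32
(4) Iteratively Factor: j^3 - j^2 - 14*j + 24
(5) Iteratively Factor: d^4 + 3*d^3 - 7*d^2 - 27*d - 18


(1) = (s + 1)*(s^4 - 11*s^3 + 29*s^2 + 35*s - 150) = (s - 5)*(s + 1)*(s^3 - 6*s^2 - s + 30) = (s - 5)*(s - 3)*(s + 1)*(s^2 - 3*s - 10) = (s - 5)*(s - 3)*(s + 1)*(s + 2)*(s - 5)
(2) = (g + 3)*(g + 4)
(3) = (r + 4)*(r^2 - 2*r - 8) = (r - 4)*(r + 4)*(r + 2)
(4) = (j - 2)*(j^2 + j - 12) = (j - 2)*(j + 4)*(j - 3)
(5) = (d + 3)*(d^3 - 7*d - 6) = (d + 2)*(d + 3)*(d^2 - 2*d - 3) = (d - 3)*(d + 2)*(d + 3)*(d + 1)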